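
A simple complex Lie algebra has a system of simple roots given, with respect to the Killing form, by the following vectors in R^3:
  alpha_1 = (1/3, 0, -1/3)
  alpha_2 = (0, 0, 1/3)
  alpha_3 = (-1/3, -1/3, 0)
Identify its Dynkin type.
Compute the Cartan integers a_ij = 2(alpha_i, alpha_j)/(alpha_j, alpha_j); the resulting 3x3 Cartan matrix is
[[2, -2, -1], [-1, 2, 0], [-1, 0, 2]].
The roots have two lengths (squared-length ratio 2:1); the short ones are alpha_{2}. The associated Dynkin diagram is a chain of 3 nodes with a double edge at one end; the terminal node there is the unique short simple root (B_3), so the type is B_3 (the algebra so(7)).

type B_3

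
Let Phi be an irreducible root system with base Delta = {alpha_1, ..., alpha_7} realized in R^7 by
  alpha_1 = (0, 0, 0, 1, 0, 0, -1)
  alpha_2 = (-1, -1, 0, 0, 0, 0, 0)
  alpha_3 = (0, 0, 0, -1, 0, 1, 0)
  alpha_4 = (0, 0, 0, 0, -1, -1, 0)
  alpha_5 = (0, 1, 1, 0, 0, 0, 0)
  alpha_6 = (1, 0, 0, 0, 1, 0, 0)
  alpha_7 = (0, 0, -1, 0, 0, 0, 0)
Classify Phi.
type B_7

Compute the Cartan integers a_ij = 2(alpha_i, alpha_j)/(alpha_j, alpha_j); the resulting 7x7 Cartan matrix is
[[2, 0, -1, 0, 0, 0, 0], [0, 2, 0, 0, -1, -1, 0], [-1, 0, 2, -1, 0, 0, 0], [0, 0, -1, 2, 0, -1, 0], [0, -1, 0, 0, 2, 0, -2], [0, -1, 0, -1, 0, 2, 0], [0, 0, 0, 0, -1, 0, 2]].
The roots have two lengths (squared-length ratio 2:1); the short ones are alpha_{7}. The associated Dynkin diagram is a chain of 7 nodes with a double edge at one end; the terminal node there is the unique short simple root (B_7), so the type is B_7 (the algebra so(15)).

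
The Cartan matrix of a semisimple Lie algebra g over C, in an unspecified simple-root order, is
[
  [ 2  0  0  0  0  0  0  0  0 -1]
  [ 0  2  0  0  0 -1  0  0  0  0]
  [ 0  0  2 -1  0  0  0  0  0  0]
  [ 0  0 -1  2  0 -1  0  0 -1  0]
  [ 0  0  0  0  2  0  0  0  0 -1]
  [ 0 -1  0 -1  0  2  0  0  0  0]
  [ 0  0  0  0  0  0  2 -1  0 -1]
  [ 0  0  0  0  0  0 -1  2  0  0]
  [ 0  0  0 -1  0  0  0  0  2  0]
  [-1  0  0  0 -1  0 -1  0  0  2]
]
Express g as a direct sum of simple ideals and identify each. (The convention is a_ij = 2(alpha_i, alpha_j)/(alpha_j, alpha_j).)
D5 ⊕ D5

The diagram associated to this matrix has two connected components: the simple roots {alpha_2, alpha_3, alpha_4, alpha_6, alpha_9} form a chain of 3 nodes with a fork of two nodes at one end (D_5), and {alpha_1, alpha_5, alpha_7, alpha_8, alpha_10} form a chain of 3 nodes with a fork of two nodes at one end (D_5). A semisimple Lie algebra decomposes uniquely as the direct sum of simple ideals, one per connected component of its Dynkin diagram, so g ≅ D_5 ⊕ D_5 (dimension 45 + 45 = 90).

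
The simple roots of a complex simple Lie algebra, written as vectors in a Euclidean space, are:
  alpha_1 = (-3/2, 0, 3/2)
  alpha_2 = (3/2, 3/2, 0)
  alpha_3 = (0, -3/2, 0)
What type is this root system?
B3

Compute the Cartan integers a_ij = 2(alpha_i, alpha_j)/(alpha_j, alpha_j); the resulting 3x3 Cartan matrix is
[[2, -1, 0], [-1, 2, -2], [0, -1, 2]].
The roots have two lengths (squared-length ratio 2:1); the short ones are alpha_{3}. The associated Dynkin diagram is a chain of 3 nodes with a double edge at one end; the terminal node there is the unique short simple root (B_3), so the type is B_3 (the algebra so(7)).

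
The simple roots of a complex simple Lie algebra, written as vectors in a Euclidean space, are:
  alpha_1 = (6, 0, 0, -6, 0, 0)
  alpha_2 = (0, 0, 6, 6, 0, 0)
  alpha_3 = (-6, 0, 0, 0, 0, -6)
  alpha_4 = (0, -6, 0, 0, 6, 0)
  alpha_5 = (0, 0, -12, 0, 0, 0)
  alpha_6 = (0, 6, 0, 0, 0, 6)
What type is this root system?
C_6 (sp(12))

Compute the Cartan integers a_ij = 2(alpha_i, alpha_j)/(alpha_j, alpha_j); the resulting 6x6 Cartan matrix is
[[2, -1, -1, 0, 0, 0], [-1, 2, 0, 0, -1, 0], [-1, 0, 2, 0, 0, -1], [0, 0, 0, 2, 0, -1], [0, -2, 0, 0, 2, 0], [0, 0, -1, -1, 0, 2]].
The roots have two lengths (squared-length ratio 2:1); the short ones are alpha_{1,2,3,4,6}. The associated Dynkin diagram is a chain of 6 nodes with a double edge at one end; the terminal node there is the unique long simple root (C_6), so the type is C_6 (the algebra sp(12)).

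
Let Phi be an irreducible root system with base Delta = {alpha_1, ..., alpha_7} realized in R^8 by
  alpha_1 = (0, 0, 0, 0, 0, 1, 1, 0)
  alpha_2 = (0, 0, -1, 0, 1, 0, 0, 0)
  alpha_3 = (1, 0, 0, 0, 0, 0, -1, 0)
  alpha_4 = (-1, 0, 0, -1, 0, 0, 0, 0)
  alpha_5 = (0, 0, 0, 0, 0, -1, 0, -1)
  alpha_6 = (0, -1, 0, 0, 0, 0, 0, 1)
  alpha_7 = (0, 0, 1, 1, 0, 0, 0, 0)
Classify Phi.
A7

Compute the Cartan integers a_ij = 2(alpha_i, alpha_j)/(alpha_j, alpha_j); the resulting 7x7 Cartan matrix is
[[2, 0, -1, 0, -1, 0, 0], [0, 2, 0, 0, 0, 0, -1], [-1, 0, 2, -1, 0, 0, 0], [0, 0, -1, 2, 0, 0, -1], [-1, 0, 0, 0, 2, -1, 0], [0, 0, 0, 0, -1, 2, 0], [0, -1, 0, -1, 0, 0, 2]].
All simple roots have the same length, so the diagram is simply laced. The associated Dynkin diagram is a chain of 7 nodes with single edges (A_7), so the type is A_7 (the algebra sl(8)).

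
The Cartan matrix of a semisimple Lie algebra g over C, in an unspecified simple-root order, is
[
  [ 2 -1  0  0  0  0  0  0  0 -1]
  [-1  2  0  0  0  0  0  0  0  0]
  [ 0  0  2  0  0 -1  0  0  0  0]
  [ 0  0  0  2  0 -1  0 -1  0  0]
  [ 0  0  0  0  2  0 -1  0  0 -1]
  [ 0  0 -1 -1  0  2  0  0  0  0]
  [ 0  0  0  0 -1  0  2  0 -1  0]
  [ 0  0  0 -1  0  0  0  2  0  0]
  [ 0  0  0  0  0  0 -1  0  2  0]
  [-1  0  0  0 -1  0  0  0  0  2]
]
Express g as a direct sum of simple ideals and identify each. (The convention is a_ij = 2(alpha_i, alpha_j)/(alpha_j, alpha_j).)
type A_4 + type A_6

The diagram associated to this matrix has two connected components: the simple roots {alpha_3, alpha_4, alpha_6, alpha_8} form a chain of 4 nodes with single edges (A_4), and {alpha_1, alpha_2, alpha_5, alpha_7, alpha_9, alpha_10} form a chain of 6 nodes with single edges (A_6). A semisimple Lie algebra decomposes uniquely as the direct sum of simple ideals, one per connected component of its Dynkin diagram, so g ≅ A_4 ⊕ A_6 (dimension 24 + 48 = 72).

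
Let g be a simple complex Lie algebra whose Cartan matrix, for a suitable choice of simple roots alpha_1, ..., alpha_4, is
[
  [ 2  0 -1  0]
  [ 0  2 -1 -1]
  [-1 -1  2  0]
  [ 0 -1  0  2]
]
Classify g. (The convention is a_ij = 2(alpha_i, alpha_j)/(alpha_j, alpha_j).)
A_4 (sl(5))

The matrix has rank 4 with 2's on the diagonal. Reading the off-diagonal entries as Dynkin edges (a single edge where a_ij = a_ji = -1; a double or triple edge where a_ij * a_ji = 2 or 3), the diagram is a chain of 4 nodes with single edges (A_4). One simple-root ordering that puts it in standard form is (alpha_4, alpha_2, alpha_3, alpha_1). So the algebra is type A_4, i.e. sl(5).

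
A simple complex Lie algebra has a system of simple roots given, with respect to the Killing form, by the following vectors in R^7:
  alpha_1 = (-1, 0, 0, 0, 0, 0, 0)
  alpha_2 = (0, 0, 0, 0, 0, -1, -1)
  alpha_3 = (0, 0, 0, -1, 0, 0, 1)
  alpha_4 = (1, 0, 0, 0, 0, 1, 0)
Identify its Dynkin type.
Compute the Cartan integers a_ij = 2(alpha_i, alpha_j)/(alpha_j, alpha_j); the resulting 4x4 Cartan matrix is
[[2, 0, 0, -1], [0, 2, -1, -1], [0, -1, 2, 0], [-2, -1, 0, 2]].
The roots have two lengths (squared-length ratio 2:1); the short ones are alpha_{1}. The associated Dynkin diagram is a chain of 4 nodes with a double edge at one end; the terminal node there is the unique short simple root (B_4), so the type is B_4 (the algebra so(9)).

B4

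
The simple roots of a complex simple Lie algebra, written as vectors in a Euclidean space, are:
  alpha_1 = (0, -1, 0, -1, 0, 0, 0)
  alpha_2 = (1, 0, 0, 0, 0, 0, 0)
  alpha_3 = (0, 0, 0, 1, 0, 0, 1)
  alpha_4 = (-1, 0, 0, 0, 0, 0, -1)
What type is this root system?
B_4

Compute the Cartan integers a_ij = 2(alpha_i, alpha_j)/(alpha_j, alpha_j); the resulting 4x4 Cartan matrix is
[[2, 0, -1, 0], [0, 2, 0, -1], [-1, 0, 2, -1], [0, -2, -1, 2]].
The roots have two lengths (squared-length ratio 2:1); the short ones are alpha_{2}. The associated Dynkin diagram is a chain of 4 nodes with a double edge at one end; the terminal node there is the unique short simple root (B_4), so the type is B_4 (the algebra so(9)).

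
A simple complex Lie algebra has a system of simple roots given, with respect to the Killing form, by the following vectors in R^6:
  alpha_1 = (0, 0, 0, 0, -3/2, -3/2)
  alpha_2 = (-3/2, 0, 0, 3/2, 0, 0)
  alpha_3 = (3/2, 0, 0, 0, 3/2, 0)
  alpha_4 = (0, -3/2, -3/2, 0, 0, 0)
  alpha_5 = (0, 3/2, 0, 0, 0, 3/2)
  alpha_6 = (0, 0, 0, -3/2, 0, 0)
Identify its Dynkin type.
Compute the Cartan integers a_ij = 2(alpha_i, alpha_j)/(alpha_j, alpha_j); the resulting 6x6 Cartan matrix is
[[2, 0, -1, 0, -1, 0], [0, 2, -1, 0, 0, -2], [-1, -1, 2, 0, 0, 0], [0, 0, 0, 2, -1, 0], [-1, 0, 0, -1, 2, 0], [0, -1, 0, 0, 0, 2]].
The roots have two lengths (squared-length ratio 2:1); the short ones are alpha_{6}. The associated Dynkin diagram is a chain of 6 nodes with a double edge at one end; the terminal node there is the unique short simple root (B_6), so the type is B_6 (the algebra so(13)).

B6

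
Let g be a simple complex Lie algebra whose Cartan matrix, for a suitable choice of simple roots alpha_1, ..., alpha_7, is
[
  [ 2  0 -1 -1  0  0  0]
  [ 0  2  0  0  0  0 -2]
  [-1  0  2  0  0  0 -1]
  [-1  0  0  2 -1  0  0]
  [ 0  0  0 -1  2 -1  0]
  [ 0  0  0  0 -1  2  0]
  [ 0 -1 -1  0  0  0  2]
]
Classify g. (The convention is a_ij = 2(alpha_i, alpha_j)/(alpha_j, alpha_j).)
C_7

The matrix has rank 7 with 2's on the diagonal. Reading the off-diagonal entries as Dynkin edges (a single edge where a_ij = a_ji = -1; a double or triple edge where a_ij * a_ji = 2 or 3), the diagram is a chain of 7 nodes with a double edge at one end; the terminal node there is the unique long simple root (C_7). One simple-root ordering that puts it in standard form is (alpha_6, alpha_5, alpha_4, alpha_1, alpha_3, alpha_7, alpha_2). So the algebra is type C_7, i.e. sp(14).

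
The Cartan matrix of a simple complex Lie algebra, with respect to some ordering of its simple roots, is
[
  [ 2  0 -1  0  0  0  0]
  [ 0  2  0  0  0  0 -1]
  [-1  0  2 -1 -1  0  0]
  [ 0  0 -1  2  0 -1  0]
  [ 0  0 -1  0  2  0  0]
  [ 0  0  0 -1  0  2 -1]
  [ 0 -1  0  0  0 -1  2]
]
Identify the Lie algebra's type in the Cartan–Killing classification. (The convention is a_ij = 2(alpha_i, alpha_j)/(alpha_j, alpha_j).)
The matrix has rank 7 with 2's on the diagonal. Reading the off-diagonal entries as Dynkin edges (a single edge where a_ij = a_ji = -1; a double or triple edge where a_ij * a_ji = 2 or 3), the diagram is a chain of 5 nodes with a fork of two nodes at one end (D_7). One simple-root ordering that puts it in standard form is (alpha_2, alpha_7, alpha_6, alpha_4, alpha_3, alpha_5, alpha_1). So the algebra is type D_7, i.e. so(14).

D_7 (so(14))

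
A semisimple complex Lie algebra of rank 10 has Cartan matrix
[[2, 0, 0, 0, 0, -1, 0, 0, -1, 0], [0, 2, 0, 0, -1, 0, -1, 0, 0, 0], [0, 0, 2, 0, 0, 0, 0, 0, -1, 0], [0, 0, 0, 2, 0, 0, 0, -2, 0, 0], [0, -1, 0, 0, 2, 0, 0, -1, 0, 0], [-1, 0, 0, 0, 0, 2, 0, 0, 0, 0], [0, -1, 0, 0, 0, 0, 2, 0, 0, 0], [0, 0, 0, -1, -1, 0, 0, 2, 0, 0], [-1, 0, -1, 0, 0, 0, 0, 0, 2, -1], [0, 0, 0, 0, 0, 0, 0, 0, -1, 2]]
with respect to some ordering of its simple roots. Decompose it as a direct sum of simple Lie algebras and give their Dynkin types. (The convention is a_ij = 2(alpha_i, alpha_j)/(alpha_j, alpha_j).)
The diagram associated to this matrix has two connected components: the simple roots {alpha_2, alpha_4, alpha_5, alpha_7, alpha_8} form a chain of 5 nodes with a double edge at one end; the terminal node there is the unique long simple root (C_5), and {alpha_1, alpha_3, alpha_6, alpha_9, alpha_10} form a chain of 3 nodes with a fork of two nodes at one end (D_5). A semisimple Lie algebra decomposes uniquely as the direct sum of simple ideals, one per connected component of its Dynkin diagram, so g ≅ C_5 ⊕ D_5 (dimension 55 + 45 = 100).

C_5 (sp(10)) ⊕ D_5 (so(10))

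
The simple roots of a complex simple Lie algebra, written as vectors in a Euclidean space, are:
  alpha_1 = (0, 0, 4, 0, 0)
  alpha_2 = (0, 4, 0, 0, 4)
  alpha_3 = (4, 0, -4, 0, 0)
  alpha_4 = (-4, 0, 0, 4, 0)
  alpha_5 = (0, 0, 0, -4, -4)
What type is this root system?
B_5

Compute the Cartan integers a_ij = 2(alpha_i, alpha_j)/(alpha_j, alpha_j); the resulting 5x5 Cartan matrix is
[[2, 0, -1, 0, 0], [0, 2, 0, 0, -1], [-2, 0, 2, -1, 0], [0, 0, -1, 2, -1], [0, -1, 0, -1, 2]].
The roots have two lengths (squared-length ratio 2:1); the short ones are alpha_{1}. The associated Dynkin diagram is a chain of 5 nodes with a double edge at one end; the terminal node there is the unique short simple root (B_5), so the type is B_5 (the algebra so(11)).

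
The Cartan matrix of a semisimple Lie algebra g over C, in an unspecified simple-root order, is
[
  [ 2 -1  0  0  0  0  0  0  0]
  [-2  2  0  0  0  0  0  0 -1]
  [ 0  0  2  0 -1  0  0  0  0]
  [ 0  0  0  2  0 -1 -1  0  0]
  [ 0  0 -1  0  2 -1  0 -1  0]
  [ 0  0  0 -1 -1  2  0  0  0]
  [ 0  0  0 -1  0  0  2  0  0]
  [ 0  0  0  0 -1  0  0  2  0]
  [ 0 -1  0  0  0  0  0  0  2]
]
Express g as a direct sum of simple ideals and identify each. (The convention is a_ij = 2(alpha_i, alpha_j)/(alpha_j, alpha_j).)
B3 ⊕ D6

The diagram associated to this matrix has two connected components: the simple roots {alpha_1, alpha_2, alpha_9} form a chain of 3 nodes with a double edge at one end; the terminal node there is the unique short simple root (B_3), and {alpha_3, alpha_4, alpha_5, alpha_6, alpha_7, alpha_8} form a chain of 4 nodes with a fork of two nodes at one end (D_6). A semisimple Lie algebra decomposes uniquely as the direct sum of simple ideals, one per connected component of its Dynkin diagram, so g ≅ B_3 ⊕ D_6 (dimension 21 + 66 = 87).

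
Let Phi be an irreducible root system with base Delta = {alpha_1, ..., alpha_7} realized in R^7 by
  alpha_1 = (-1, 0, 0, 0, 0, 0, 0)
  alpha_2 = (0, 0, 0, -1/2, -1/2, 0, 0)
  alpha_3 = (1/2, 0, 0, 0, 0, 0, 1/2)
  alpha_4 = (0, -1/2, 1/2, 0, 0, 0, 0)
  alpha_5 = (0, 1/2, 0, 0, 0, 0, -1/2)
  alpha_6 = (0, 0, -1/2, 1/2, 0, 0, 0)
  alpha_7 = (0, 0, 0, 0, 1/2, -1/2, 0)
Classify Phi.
C7

Compute the Cartan integers a_ij = 2(alpha_i, alpha_j)/(alpha_j, alpha_j); the resulting 7x7 Cartan matrix is
[[2, 0, -2, 0, 0, 0, 0], [0, 2, 0, 0, 0, -1, -1], [-1, 0, 2, 0, -1, 0, 0], [0, 0, 0, 2, -1, -1, 0], [0, 0, -1, -1, 2, 0, 0], [0, -1, 0, -1, 0, 2, 0], [0, -1, 0, 0, 0, 0, 2]].
The roots have two lengths (squared-length ratio 2:1); the short ones are alpha_{2,3,4,5,6,7}. The associated Dynkin diagram is a chain of 7 nodes with a double edge at one end; the terminal node there is the unique long simple root (C_7), so the type is C_7 (the algebra sp(14)).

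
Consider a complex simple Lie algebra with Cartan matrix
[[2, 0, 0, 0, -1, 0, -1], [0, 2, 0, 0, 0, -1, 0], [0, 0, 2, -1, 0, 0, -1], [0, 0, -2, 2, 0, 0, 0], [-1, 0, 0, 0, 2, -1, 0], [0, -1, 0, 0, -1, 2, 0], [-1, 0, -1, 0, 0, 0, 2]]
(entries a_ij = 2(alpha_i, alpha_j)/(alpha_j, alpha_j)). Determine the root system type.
The matrix has rank 7 with 2's on the diagonal. Reading the off-diagonal entries as Dynkin edges (a single edge where a_ij = a_ji = -1; a double or triple edge where a_ij * a_ji = 2 or 3), the diagram is a chain of 7 nodes with a double edge at one end; the terminal node there is the unique long simple root (C_7). One simple-root ordering that puts it in standard form is (alpha_2, alpha_6, alpha_5, alpha_1, alpha_7, alpha_3, alpha_4). So the algebra is type C_7, i.e. sp(14).

C_7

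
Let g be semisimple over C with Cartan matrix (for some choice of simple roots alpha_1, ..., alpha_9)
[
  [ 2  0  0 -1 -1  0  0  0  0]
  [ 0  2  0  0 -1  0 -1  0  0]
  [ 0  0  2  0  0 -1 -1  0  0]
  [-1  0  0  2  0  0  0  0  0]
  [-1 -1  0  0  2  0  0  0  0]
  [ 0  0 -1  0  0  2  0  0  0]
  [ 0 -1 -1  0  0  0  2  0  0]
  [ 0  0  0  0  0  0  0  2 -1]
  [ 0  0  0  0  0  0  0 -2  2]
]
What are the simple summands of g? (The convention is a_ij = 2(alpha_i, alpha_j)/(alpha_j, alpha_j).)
The diagram associated to this matrix has two connected components: the simple roots {alpha_1, alpha_2, alpha_3, alpha_4, alpha_5, alpha_6, alpha_7} form a chain of 7 nodes with single edges (A_7), and {alpha_8, alpha_9} form a chain of 2 nodes with a double edge at one end; the terminal node there is the unique short simple root (B_2). A semisimple Lie algebra decomposes uniquely as the direct sum of simple ideals, one per connected component of its Dynkin diagram, so g ≅ A_7 ⊕ B_2 (dimension 63 + 10 = 73).

A_7 ⊕ B_2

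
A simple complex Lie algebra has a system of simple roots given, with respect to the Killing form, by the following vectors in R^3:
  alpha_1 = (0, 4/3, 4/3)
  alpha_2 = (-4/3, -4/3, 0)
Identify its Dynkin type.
Compute the Cartan integers a_ij = 2(alpha_i, alpha_j)/(alpha_j, alpha_j); the resulting 2x2 Cartan matrix is
[[2, -1], [-1, 2]].
All simple roots have the same length, so the diagram is simply laced. The associated Dynkin diagram is a chain of 2 nodes with single edges (A_2), so the type is A_2 (the algebra sl(3)).

A_2 (sl(3))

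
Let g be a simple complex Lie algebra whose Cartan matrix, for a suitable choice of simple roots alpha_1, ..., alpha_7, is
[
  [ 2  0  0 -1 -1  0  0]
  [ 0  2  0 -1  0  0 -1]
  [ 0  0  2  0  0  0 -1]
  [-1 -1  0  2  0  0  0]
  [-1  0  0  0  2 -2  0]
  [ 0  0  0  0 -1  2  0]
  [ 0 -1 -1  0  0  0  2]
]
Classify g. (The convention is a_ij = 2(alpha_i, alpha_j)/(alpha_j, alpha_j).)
type B_7

The matrix has rank 7 with 2's on the diagonal. Reading the off-diagonal entries as Dynkin edges (a single edge where a_ij = a_ji = -1; a double or triple edge where a_ij * a_ji = 2 or 3), the diagram is a chain of 7 nodes with a double edge at one end; the terminal node there is the unique short simple root (B_7). One simple-root ordering that puts it in standard form is (alpha_3, alpha_7, alpha_2, alpha_4, alpha_1, alpha_5, alpha_6). So the algebra is type B_7, i.e. so(15).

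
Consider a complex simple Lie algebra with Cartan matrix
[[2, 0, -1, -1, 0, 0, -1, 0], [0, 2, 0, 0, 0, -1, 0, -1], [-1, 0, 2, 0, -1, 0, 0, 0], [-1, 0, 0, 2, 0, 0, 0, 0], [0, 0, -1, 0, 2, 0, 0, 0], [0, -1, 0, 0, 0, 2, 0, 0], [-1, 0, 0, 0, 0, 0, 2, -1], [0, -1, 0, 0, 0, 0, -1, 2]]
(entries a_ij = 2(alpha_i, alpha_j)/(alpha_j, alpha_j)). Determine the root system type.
type E_8

The matrix has rank 8 with 2's on the diagonal. Reading the off-diagonal entries as Dynkin edges (a single edge where a_ij = a_ji = -1; a double or triple edge where a_ij * a_ji = 2 or 3), the diagram is a chain of 7 nodes with one extra node attached to the third node from one end (E_8). One simple-root ordering that puts it in standard form is (alpha_5, alpha_4, alpha_3, alpha_1, alpha_7, alpha_8, alpha_2, alpha_6). So the algebra is type E_8.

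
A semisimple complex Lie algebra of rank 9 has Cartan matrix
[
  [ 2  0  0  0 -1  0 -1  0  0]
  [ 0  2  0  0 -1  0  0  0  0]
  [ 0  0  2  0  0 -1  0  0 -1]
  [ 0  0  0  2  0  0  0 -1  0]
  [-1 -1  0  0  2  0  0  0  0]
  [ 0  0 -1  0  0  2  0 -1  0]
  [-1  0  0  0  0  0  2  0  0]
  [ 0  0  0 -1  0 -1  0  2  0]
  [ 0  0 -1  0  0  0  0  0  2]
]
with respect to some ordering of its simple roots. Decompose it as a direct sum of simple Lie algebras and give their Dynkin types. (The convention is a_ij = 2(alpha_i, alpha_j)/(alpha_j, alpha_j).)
The diagram associated to this matrix has two connected components: the simple roots {alpha_1, alpha_2, alpha_5, alpha_7} form a chain of 4 nodes with single edges (A_4), and {alpha_3, alpha_4, alpha_6, alpha_8, alpha_9} form a chain of 5 nodes with single edges (A_5). A semisimple Lie algebra decomposes uniquely as the direct sum of simple ideals, one per connected component of its Dynkin diagram, so g ≅ A_4 ⊕ A_5 (dimension 24 + 35 = 59).

type A_4 + type A_5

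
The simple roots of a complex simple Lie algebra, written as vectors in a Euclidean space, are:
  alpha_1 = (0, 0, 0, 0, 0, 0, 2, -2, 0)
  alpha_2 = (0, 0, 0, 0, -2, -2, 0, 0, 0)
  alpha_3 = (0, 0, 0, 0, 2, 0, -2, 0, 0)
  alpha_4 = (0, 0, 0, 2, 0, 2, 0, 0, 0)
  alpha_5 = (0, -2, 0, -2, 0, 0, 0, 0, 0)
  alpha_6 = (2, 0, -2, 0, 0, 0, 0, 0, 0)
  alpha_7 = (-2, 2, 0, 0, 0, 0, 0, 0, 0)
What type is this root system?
Compute the Cartan integers a_ij = 2(alpha_i, alpha_j)/(alpha_j, alpha_j); the resulting 7x7 Cartan matrix is
[[2, 0, -1, 0, 0, 0, 0], [0, 2, -1, -1, 0, 0, 0], [-1, -1, 2, 0, 0, 0, 0], [0, -1, 0, 2, -1, 0, 0], [0, 0, 0, -1, 2, 0, -1], [0, 0, 0, 0, 0, 2, -1], [0, 0, 0, 0, -1, -1, 2]].
All simple roots have the same length, so the diagram is simply laced. The associated Dynkin diagram is a chain of 7 nodes with single edges (A_7), so the type is A_7 (the algebra sl(8)).

A7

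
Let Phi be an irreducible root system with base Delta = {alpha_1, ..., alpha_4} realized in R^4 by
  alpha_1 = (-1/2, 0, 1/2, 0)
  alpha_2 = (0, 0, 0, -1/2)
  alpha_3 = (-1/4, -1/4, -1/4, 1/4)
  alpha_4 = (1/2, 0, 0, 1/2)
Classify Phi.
type F_4

Compute the Cartan integers a_ij = 2(alpha_i, alpha_j)/(alpha_j, alpha_j); the resulting 4x4 Cartan matrix is
[[2, 0, 0, -1], [0, 2, -1, -1], [0, -1, 2, 0], [-1, -2, 0, 2]].
The roots have two lengths (squared-length ratio 2:1); the short ones are alpha_{2,3}. The associated Dynkin diagram is a chain of 4 nodes with a double edge between the middle two (F_4), so the type is F_4.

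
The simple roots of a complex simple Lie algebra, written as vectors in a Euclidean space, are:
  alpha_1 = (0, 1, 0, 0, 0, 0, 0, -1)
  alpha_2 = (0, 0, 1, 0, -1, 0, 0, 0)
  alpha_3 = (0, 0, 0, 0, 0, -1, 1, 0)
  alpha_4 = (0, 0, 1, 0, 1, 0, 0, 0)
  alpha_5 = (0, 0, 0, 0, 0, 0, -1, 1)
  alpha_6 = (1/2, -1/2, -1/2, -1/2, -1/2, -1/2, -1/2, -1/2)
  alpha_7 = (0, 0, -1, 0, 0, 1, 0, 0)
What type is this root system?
E7

Compute the Cartan integers a_ij = 2(alpha_i, alpha_j)/(alpha_j, alpha_j); the resulting 7x7 Cartan matrix is
[[2, 0, 0, 0, -1, 0, 0], [0, 2, 0, 0, 0, 0, -1], [0, 0, 2, 0, -1, 0, -1], [0, 0, 0, 2, 0, -1, -1], [-1, 0, -1, 0, 2, 0, 0], [0, 0, 0, -1, 0, 2, 0], [0, -1, -1, -1, 0, 0, 2]].
All simple roots have the same length, so the diagram is simply laced. The associated Dynkin diagram is a chain of 6 nodes with one extra node attached to the third node from one end (E_7), so the type is E_7.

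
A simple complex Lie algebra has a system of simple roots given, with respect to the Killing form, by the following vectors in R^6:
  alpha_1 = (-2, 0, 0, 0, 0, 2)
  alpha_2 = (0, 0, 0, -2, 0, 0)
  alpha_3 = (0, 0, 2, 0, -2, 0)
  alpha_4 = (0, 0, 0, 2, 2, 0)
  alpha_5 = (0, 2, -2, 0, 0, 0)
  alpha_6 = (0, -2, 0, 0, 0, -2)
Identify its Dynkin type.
Compute the Cartan integers a_ij = 2(alpha_i, alpha_j)/(alpha_j, alpha_j); the resulting 6x6 Cartan matrix is
[[2, 0, 0, 0, 0, -1], [0, 2, 0, -1, 0, 0], [0, 0, 2, -1, -1, 0], [0, -2, -1, 2, 0, 0], [0, 0, -1, 0, 2, -1], [-1, 0, 0, 0, -1, 2]].
The roots have two lengths (squared-length ratio 2:1); the short ones are alpha_{2}. The associated Dynkin diagram is a chain of 6 nodes with a double edge at one end; the terminal node there is the unique short simple root (B_6), so the type is B_6 (the algebra so(13)).

B_6 (so(13))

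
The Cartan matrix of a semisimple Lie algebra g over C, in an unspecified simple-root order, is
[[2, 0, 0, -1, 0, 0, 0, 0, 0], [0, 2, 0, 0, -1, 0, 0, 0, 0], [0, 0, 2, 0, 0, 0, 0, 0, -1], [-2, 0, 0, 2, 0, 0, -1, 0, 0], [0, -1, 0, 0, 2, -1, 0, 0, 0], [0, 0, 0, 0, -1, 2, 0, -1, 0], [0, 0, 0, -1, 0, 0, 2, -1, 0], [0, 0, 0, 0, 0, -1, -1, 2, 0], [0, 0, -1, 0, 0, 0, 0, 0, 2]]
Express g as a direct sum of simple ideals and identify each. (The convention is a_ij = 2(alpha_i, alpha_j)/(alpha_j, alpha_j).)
A2 + B7

The diagram associated to this matrix has two connected components: the simple roots {alpha_3, alpha_9} form a chain of 2 nodes with single edges (A_2), and {alpha_1, alpha_2, alpha_4, alpha_5, alpha_6, alpha_7, alpha_8} form a chain of 7 nodes with a double edge at one end; the terminal node there is the unique short simple root (B_7). A semisimple Lie algebra decomposes uniquely as the direct sum of simple ideals, one per connected component of its Dynkin diagram, so g ≅ A_2 ⊕ B_7 (dimension 8 + 105 = 113).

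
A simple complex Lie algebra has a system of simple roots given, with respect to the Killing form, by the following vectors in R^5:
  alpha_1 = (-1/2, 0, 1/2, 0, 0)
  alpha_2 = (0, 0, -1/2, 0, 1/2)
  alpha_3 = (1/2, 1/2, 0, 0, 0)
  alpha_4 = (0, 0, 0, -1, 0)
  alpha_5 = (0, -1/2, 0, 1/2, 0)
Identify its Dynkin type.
Compute the Cartan integers a_ij = 2(alpha_i, alpha_j)/(alpha_j, alpha_j); the resulting 5x5 Cartan matrix is
[[2, -1, -1, 0, 0], [-1, 2, 0, 0, 0], [-1, 0, 2, 0, -1], [0, 0, 0, 2, -2], [0, 0, -1, -1, 2]].
The roots have two lengths (squared-length ratio 2:1); the short ones are alpha_{1,2,3,5}. The associated Dynkin diagram is a chain of 5 nodes with a double edge at one end; the terminal node there is the unique long simple root (C_5), so the type is C_5 (the algebra sp(10)).

C5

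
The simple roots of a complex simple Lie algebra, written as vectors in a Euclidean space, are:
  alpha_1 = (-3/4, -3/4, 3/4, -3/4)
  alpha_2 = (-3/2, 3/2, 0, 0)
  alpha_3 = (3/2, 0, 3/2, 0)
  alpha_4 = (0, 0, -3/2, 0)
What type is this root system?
Compute the Cartan integers a_ij = 2(alpha_i, alpha_j)/(alpha_j, alpha_j); the resulting 4x4 Cartan matrix is
[[2, 0, 0, -1], [0, 2, -1, 0], [0, -1, 2, -2], [-1, 0, -1, 2]].
The roots have two lengths (squared-length ratio 2:1); the short ones are alpha_{1,4}. The associated Dynkin diagram is a chain of 4 nodes with a double edge between the middle two (F_4), so the type is F_4.

F_4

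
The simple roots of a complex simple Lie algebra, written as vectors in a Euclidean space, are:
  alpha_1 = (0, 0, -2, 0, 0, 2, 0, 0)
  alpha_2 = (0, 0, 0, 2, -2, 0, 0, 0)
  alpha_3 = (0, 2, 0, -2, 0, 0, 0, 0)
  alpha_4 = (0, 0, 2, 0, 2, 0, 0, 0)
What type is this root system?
Compute the Cartan integers a_ij = 2(alpha_i, alpha_j)/(alpha_j, alpha_j); the resulting 4x4 Cartan matrix is
[[2, 0, 0, -1], [0, 2, -1, -1], [0, -1, 2, 0], [-1, -1, 0, 2]].
All simple roots have the same length, so the diagram is simply laced. The associated Dynkin diagram is a chain of 4 nodes with single edges (A_4), so the type is A_4 (the algebra sl(5)).

A_4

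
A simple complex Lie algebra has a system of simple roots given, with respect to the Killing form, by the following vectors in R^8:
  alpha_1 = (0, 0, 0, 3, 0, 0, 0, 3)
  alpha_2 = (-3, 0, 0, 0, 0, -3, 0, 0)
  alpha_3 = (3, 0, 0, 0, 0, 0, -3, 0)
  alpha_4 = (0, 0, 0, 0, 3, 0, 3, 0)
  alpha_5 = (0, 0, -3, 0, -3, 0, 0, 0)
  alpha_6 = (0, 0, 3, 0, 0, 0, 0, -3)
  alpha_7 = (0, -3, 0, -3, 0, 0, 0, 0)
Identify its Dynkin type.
Compute the Cartan integers a_ij = 2(alpha_i, alpha_j)/(alpha_j, alpha_j); the resulting 7x7 Cartan matrix is
[[2, 0, 0, 0, 0, -1, -1], [0, 2, -1, 0, 0, 0, 0], [0, -1, 2, -1, 0, 0, 0], [0, 0, -1, 2, -1, 0, 0], [0, 0, 0, -1, 2, -1, 0], [-1, 0, 0, 0, -1, 2, 0], [-1, 0, 0, 0, 0, 0, 2]].
All simple roots have the same length, so the diagram is simply laced. The associated Dynkin diagram is a chain of 7 nodes with single edges (A_7), so the type is A_7 (the algebra sl(8)).

A_7 (sl(8))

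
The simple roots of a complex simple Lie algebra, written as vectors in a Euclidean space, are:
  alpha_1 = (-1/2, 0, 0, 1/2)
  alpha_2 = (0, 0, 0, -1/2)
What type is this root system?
Compute the Cartan integers a_ij = 2(alpha_i, alpha_j)/(alpha_j, alpha_j); the resulting 2x2 Cartan matrix is
[[2, -2], [-1, 2]].
The roots have two lengths (squared-length ratio 2:1); the short ones are alpha_{2}. The associated Dynkin diagram is a chain of 2 nodes with a double edge at one end; the terminal node there is the unique short simple root (B_2), so the type is B_2 (the algebra so(5)).

B_2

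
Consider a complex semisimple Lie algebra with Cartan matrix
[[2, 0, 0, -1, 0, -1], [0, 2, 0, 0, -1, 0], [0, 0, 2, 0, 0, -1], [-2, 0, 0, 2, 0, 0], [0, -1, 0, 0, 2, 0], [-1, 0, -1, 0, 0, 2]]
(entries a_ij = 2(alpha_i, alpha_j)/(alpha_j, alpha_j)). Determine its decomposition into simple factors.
A_2 (sl(3)) + C_4 (sp(8))

The diagram associated to this matrix has two connected components: the simple roots {alpha_2, alpha_5} form a chain of 2 nodes with single edges (A_2), and {alpha_1, alpha_3, alpha_4, alpha_6} form a chain of 4 nodes with a double edge at one end; the terminal node there is the unique long simple root (C_4). A semisimple Lie algebra decomposes uniquely as the direct sum of simple ideals, one per connected component of its Dynkin diagram, so g ≅ A_2 ⊕ C_4 (dimension 8 + 36 = 44).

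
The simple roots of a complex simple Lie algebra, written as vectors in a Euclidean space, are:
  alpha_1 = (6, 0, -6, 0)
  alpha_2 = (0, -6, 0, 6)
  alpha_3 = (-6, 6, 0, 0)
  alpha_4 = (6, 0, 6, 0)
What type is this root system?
Compute the Cartan integers a_ij = 2(alpha_i, alpha_j)/(alpha_j, alpha_j); the resulting 4x4 Cartan matrix is
[[2, 0, -1, 0], [0, 2, -1, 0], [-1, -1, 2, -1], [0, 0, -1, 2]].
All simple roots have the same length, so the diagram is simply laced. The associated Dynkin diagram is a chain of 2 nodes with a fork of two nodes at one end (D_4), so the type is D_4 (the algebra so(8)).

D_4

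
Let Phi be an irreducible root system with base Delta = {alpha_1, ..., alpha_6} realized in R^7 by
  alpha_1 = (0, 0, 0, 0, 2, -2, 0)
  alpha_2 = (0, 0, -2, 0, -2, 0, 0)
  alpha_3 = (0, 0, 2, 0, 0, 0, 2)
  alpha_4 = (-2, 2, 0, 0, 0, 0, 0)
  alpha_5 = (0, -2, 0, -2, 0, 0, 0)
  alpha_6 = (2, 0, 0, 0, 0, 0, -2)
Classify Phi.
Compute the Cartan integers a_ij = 2(alpha_i, alpha_j)/(alpha_j, alpha_j); the resulting 6x6 Cartan matrix is
[[2, -1, 0, 0, 0, 0], [-1, 2, -1, 0, 0, 0], [0, -1, 2, 0, 0, -1], [0, 0, 0, 2, -1, -1], [0, 0, 0, -1, 2, 0], [0, 0, -1, -1, 0, 2]].
All simple roots have the same length, so the diagram is simply laced. The associated Dynkin diagram is a chain of 6 nodes with single edges (A_6), so the type is A_6 (the algebra sl(7)).

A_6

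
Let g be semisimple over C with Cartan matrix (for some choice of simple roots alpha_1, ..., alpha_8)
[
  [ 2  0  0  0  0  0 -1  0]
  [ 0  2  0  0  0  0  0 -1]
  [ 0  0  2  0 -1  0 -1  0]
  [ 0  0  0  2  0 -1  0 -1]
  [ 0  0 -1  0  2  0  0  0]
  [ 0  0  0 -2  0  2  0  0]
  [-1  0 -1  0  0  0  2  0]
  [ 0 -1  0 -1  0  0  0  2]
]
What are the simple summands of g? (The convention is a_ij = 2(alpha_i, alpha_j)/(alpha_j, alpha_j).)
A_4 + C_4

The diagram associated to this matrix has two connected components: the simple roots {alpha_1, alpha_3, alpha_5, alpha_7} form a chain of 4 nodes with single edges (A_4), and {alpha_2, alpha_4, alpha_6, alpha_8} form a chain of 4 nodes with a double edge at one end; the terminal node there is the unique long simple root (C_4). A semisimple Lie algebra decomposes uniquely as the direct sum of simple ideals, one per connected component of its Dynkin diagram, so g ≅ A_4 ⊕ C_4 (dimension 24 + 36 = 60).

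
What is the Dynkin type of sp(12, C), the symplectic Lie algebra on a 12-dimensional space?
This is sp(12), which has dimension 12(12+1)/2 = 78 and rank 12/2 = 6. In the classification of classical Lie algebras, the symplectic algebra sp(2n) has type C_n; here n = 6, so the Dynkin diagram is a chain of 6 nodes with a double edge at one end; the terminal node there is the unique long simple root (C_6). Hence the type is C_6.

C_6 (sp(12))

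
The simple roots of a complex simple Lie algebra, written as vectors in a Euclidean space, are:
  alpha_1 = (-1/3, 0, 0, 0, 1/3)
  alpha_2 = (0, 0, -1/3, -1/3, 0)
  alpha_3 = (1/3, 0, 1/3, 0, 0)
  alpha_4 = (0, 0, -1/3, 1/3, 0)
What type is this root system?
D_4 (so(8))

Compute the Cartan integers a_ij = 2(alpha_i, alpha_j)/(alpha_j, alpha_j); the resulting 4x4 Cartan matrix is
[[2, 0, -1, 0], [0, 2, -1, 0], [-1, -1, 2, -1], [0, 0, -1, 2]].
All simple roots have the same length, so the diagram is simply laced. The associated Dynkin diagram is a chain of 2 nodes with a fork of two nodes at one end (D_4), so the type is D_4 (the algebra so(8)).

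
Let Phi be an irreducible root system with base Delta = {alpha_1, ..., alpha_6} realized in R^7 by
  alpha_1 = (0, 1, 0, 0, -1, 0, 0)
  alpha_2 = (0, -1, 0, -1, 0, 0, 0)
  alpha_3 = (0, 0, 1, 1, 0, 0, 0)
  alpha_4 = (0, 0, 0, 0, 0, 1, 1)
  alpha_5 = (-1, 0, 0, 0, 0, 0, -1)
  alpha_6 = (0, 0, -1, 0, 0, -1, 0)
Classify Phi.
Compute the Cartan integers a_ij = 2(alpha_i, alpha_j)/(alpha_j, alpha_j); the resulting 6x6 Cartan matrix is
[[2, -1, 0, 0, 0, 0], [-1, 2, -1, 0, 0, 0], [0, -1, 2, 0, 0, -1], [0, 0, 0, 2, -1, -1], [0, 0, 0, -1, 2, 0], [0, 0, -1, -1, 0, 2]].
All simple roots have the same length, so the diagram is simply laced. The associated Dynkin diagram is a chain of 6 nodes with single edges (A_6), so the type is A_6 (the algebra sl(7)).

A_6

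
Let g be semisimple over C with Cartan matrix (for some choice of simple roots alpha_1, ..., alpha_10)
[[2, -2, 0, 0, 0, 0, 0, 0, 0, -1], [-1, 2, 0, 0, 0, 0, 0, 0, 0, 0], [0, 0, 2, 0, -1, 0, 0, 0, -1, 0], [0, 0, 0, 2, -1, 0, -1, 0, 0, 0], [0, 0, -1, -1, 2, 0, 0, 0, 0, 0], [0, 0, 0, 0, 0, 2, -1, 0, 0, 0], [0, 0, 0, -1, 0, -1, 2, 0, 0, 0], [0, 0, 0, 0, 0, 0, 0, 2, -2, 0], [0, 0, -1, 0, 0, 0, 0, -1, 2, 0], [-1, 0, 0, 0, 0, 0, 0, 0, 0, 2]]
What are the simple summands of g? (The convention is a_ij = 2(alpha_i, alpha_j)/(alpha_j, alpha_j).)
The diagram associated to this matrix has two connected components: the simple roots {alpha_1, alpha_2, alpha_10} form a chain of 3 nodes with a double edge at one end; the terminal node there is the unique short simple root (B_3), and {alpha_3, alpha_4, alpha_5, alpha_6, alpha_7, alpha_8, alpha_9} form a chain of 7 nodes with a double edge at one end; the terminal node there is the unique long simple root (C_7). A semisimple Lie algebra decomposes uniquely as the direct sum of simple ideals, one per connected component of its Dynkin diagram, so g ≅ B_3 ⊕ C_7 (dimension 21 + 105 = 126).

type B_3 + type C_7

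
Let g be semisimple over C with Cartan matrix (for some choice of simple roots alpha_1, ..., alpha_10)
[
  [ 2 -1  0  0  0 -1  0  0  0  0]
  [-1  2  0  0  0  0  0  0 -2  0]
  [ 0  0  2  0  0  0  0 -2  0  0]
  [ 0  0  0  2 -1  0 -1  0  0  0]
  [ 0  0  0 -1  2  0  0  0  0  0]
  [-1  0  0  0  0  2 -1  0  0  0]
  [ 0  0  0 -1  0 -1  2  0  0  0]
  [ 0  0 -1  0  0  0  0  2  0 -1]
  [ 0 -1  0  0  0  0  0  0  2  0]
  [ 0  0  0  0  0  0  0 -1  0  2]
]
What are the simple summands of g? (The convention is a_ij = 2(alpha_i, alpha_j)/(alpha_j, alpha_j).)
B7 + C3

The diagram associated to this matrix has two connected components: the simple roots {alpha_1, alpha_2, alpha_4, alpha_5, alpha_6, alpha_7, alpha_9} form a chain of 7 nodes with a double edge at one end; the terminal node there is the unique short simple root (B_7), and {alpha_3, alpha_8, alpha_10} form a chain of 3 nodes with a double edge at one end; the terminal node there is the unique long simple root (C_3). A semisimple Lie algebra decomposes uniquely as the direct sum of simple ideals, one per connected component of its Dynkin diagram, so g ≅ B_7 ⊕ C_3 (dimension 105 + 21 = 126).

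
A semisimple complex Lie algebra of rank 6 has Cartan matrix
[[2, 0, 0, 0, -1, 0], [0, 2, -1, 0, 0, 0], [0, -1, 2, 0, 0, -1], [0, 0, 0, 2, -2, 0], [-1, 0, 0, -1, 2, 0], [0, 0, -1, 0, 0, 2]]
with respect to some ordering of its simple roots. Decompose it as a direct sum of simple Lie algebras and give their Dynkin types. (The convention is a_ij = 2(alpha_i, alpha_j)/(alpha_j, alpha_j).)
A3 + C3

The diagram associated to this matrix has two connected components: the simple roots {alpha_2, alpha_3, alpha_6} form a chain of 3 nodes with single edges (A_3), and {alpha_1, alpha_4, alpha_5} form a chain of 3 nodes with a double edge at one end; the terminal node there is the unique long simple root (C_3). A semisimple Lie algebra decomposes uniquely as the direct sum of simple ideals, one per connected component of its Dynkin diagram, so g ≅ A_3 ⊕ C_3 (dimension 15 + 21 = 36).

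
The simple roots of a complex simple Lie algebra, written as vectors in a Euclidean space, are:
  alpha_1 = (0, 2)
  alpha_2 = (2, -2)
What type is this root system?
Compute the Cartan integers a_ij = 2(alpha_i, alpha_j)/(alpha_j, alpha_j); the resulting 2x2 Cartan matrix is
[[2, -1], [-2, 2]].
The roots have two lengths (squared-length ratio 2:1); the short ones are alpha_{1}. The associated Dynkin diagram is a chain of 2 nodes with a double edge at one end; the terminal node there is the unique short simple root (B_2), so the type is B_2 (the algebra so(5)).

type B_2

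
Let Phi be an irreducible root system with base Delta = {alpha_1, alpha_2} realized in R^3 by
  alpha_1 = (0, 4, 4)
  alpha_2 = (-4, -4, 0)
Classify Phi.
Compute the Cartan integers a_ij = 2(alpha_i, alpha_j)/(alpha_j, alpha_j); the resulting 2x2 Cartan matrix is
[[2, -1], [-1, 2]].
All simple roots have the same length, so the diagram is simply laced. The associated Dynkin diagram is a chain of 2 nodes with single edges (A_2), so the type is A_2 (the algebra sl(3)).

A2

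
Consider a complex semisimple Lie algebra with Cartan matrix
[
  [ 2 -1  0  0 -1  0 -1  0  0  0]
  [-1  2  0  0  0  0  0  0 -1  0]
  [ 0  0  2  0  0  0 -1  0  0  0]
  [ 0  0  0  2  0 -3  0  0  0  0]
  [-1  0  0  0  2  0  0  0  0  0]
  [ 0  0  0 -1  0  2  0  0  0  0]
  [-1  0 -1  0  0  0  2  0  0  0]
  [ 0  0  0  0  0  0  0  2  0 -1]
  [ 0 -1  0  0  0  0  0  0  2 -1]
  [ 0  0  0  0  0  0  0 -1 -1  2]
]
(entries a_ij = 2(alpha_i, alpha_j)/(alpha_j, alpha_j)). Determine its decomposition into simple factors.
E8 ⊕ G2

The diagram associated to this matrix has two connected components: the simple roots {alpha_1, alpha_2, alpha_3, alpha_5, alpha_7, alpha_8, alpha_9, alpha_10} form a chain of 7 nodes with one extra node attached to the third node from one end (E_8), and {alpha_4, alpha_6} form two nodes joined by a triple edge (G_2). A semisimple Lie algebra decomposes uniquely as the direct sum of simple ideals, one per connected component of its Dynkin diagram, so g ≅ E_8 ⊕ G_2 (dimension 248 + 14 = 262).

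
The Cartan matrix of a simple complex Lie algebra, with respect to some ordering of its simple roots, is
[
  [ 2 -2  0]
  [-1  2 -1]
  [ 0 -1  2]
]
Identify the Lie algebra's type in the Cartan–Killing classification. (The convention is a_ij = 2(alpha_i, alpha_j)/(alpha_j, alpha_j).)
The matrix has rank 3 with 2's on the diagonal. Reading the off-diagonal entries as Dynkin edges (a single edge where a_ij = a_ji = -1; a double or triple edge where a_ij * a_ji = 2 or 3), the diagram is a chain of 3 nodes with a double edge at one end; the terminal node there is the unique long simple root (C_3). One simple-root ordering that puts it in standard form is (alpha_3, alpha_2, alpha_1). So the algebra is type C_3, i.e. sp(6).

C3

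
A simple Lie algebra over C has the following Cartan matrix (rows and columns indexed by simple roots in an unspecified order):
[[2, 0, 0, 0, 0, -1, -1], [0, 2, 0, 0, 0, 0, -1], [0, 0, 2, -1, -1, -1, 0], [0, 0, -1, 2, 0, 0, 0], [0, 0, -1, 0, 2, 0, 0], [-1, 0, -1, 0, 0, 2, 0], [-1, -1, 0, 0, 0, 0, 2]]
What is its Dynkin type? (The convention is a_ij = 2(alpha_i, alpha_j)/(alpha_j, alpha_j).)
type D_7

The matrix has rank 7 with 2's on the diagonal. Reading the off-diagonal entries as Dynkin edges (a single edge where a_ij = a_ji = -1; a double or triple edge where a_ij * a_ji = 2 or 3), the diagram is a chain of 5 nodes with a fork of two nodes at one end (D_7). One simple-root ordering that puts it in standard form is (alpha_2, alpha_7, alpha_1, alpha_6, alpha_3, alpha_5, alpha_4). So the algebra is type D_7, i.e. so(14).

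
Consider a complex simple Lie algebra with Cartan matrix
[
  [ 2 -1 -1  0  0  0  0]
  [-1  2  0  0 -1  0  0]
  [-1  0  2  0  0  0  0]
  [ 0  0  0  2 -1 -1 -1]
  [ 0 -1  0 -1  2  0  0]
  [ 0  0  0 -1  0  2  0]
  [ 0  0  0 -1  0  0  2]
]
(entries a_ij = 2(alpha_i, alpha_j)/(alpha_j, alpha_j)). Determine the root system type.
D_7 (so(14))

The matrix has rank 7 with 2's on the diagonal. Reading the off-diagonal entries as Dynkin edges (a single edge where a_ij = a_ji = -1; a double or triple edge where a_ij * a_ji = 2 or 3), the diagram is a chain of 5 nodes with a fork of two nodes at one end (D_7). One simple-root ordering that puts it in standard form is (alpha_3, alpha_1, alpha_2, alpha_5, alpha_4, alpha_6, alpha_7). So the algebra is type D_7, i.e. so(14).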